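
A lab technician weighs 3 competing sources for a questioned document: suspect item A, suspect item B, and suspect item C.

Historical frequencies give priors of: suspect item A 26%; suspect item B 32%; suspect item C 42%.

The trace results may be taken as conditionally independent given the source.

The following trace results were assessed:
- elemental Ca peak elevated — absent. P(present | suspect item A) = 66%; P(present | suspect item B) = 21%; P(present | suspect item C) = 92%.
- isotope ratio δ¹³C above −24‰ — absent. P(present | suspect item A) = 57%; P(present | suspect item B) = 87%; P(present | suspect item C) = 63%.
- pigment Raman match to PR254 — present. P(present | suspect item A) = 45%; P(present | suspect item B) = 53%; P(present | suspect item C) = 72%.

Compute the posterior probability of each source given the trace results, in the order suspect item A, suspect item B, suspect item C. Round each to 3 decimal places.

0.393, 0.401, 0.206

By Bayes' rule with conditional independence, the unnormalized weight for each hypothesis is prior × ∏ likelihoods (using 1 − P(present | H) for each absent trace result):
  suspect item A: 0.26 × (1 − 0.66) × (1 − 0.57) × 0.45 = 0.017105
  suspect item B: 0.32 × (1 − 0.21) × (1 − 0.87) × 0.53 = 0.017418
  suspect item C: 0.42 × (1 − 0.92) × (1 − 0.63) × 0.72 = 0.008951
Marginal likelihood of the evidence = 0.043474.
P(suspect item A | evidence) = 0.017105 / 0.043474 ≈ 0.393
P(suspect item B | evidence) = 0.017418 / 0.043474 ≈ 0.401
P(suspect item C | evidence) = 0.008951 / 0.043474 ≈ 0.206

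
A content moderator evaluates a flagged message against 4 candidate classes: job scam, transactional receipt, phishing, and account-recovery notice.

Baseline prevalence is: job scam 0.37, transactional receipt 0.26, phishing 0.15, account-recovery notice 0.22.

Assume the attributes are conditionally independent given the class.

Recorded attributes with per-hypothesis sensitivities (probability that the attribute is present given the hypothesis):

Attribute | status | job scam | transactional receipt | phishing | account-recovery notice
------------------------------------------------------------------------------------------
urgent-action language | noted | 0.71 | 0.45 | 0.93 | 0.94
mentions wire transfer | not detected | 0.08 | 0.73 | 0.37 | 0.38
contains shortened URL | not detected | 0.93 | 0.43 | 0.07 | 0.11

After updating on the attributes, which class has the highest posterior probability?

For each hypothesis, the unnormalized posterior weight is prior × product of the attribute likelihoods (using 1 − P(present | H) for each absent attribute):
  job scam: 0.37 × 0.71 × (1 − 0.08) × (1 − 0.93) = 0.016918
  transactional receipt: 0.26 × 0.45 × (1 − 0.73) × (1 − 0.43) = 0.018006
  phishing: 0.15 × 0.93 × (1 − 0.37) × (1 − 0.07) = 0.081733
  account-recovery notice: 0.22 × 0.94 × (1 − 0.38) × (1 − 0.11) = 0.11411
The unnormalized weights sum to 0.23077.
P(job scam | evidence) ≈ 0.016918 / 0.23077 ≈ 0.073
P(transactional receipt | evidence) ≈ 0.018006 / 0.23077 ≈ 0.078
P(phishing | evidence) ≈ 0.081733 / 0.23077 ≈ 0.354
P(account-recovery notice | evidence) ≈ 0.11411 / 0.23077 ≈ 0.494
The largest is 0.494, so account-recovery notice is most probable.

account-recovery notice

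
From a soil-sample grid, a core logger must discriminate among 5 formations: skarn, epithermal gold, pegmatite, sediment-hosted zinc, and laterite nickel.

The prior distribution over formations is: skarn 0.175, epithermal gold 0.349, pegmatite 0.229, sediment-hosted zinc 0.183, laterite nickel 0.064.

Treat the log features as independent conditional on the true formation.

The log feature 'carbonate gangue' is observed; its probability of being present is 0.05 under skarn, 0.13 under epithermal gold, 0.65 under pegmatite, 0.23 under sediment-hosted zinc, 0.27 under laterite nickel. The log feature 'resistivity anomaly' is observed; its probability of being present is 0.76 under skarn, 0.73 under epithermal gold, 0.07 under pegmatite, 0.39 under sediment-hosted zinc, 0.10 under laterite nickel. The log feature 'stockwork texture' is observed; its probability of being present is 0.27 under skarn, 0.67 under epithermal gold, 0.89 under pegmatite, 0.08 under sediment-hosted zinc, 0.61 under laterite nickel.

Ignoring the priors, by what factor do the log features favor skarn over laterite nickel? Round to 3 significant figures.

Joint likelihood of the log feature pattern under each hypothesis:
  skarn: 0.05 × 0.76 × 0.27 = 0.01026
  laterite nickel: 0.27 × 0.10 × 0.61 = 0.01647
Bayes factor = 0.01026 / 0.01647 ≈ 0.623

0.623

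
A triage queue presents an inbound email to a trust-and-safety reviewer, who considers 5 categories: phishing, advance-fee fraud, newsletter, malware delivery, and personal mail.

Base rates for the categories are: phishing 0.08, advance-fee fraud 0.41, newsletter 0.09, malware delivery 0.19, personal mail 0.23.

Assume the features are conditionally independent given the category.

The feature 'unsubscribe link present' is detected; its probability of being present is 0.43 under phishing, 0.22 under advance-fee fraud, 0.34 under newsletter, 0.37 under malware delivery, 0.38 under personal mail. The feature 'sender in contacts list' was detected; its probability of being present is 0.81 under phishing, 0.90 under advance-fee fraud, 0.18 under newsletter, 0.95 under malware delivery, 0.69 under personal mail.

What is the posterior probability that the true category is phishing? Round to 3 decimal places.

0.115

For each hypothesis, the unnormalized posterior weight is prior × product of the feature likelihoods:
  phishing: 0.08 × 0.43 × 0.81 = 0.027864
  advance-fee fraud: 0.41 × 0.22 × 0.90 = 0.08118
  newsletter: 0.09 × 0.34 × 0.18 = 0.005508
  malware delivery: 0.19 × 0.37 × 0.95 = 0.066785
  personal mail: 0.23 × 0.38 × 0.69 = 0.060306
The unnormalized weights sum to 0.24164.
P(phishing | evidence) = 0.027864 / 0.24164 ≈ 0.115.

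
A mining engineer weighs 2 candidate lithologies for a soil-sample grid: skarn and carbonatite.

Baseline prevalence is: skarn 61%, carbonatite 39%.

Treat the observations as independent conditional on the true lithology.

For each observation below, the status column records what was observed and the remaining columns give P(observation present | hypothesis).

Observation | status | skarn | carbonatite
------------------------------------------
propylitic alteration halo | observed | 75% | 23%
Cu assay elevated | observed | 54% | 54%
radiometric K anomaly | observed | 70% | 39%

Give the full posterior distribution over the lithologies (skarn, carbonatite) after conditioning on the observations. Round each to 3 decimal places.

By Bayes' rule with conditional independence, the unnormalized weight for each hypothesis is prior × ∏ likelihoods:
  skarn: 0.61 × 0.75 × 0.54 × 0.70 = 0.17294
  carbonatite: 0.39 × 0.23 × 0.54 × 0.39 = 0.018891
Normalizing constant Z = 0.17294 + 0.018891 = 0.19183.
P(skarn | evidence) = 0.17294 / 0.19183 ≈ 0.902
P(carbonatite | evidence) = 0.018891 / 0.19183 ≈ 0.098

0.902, 0.098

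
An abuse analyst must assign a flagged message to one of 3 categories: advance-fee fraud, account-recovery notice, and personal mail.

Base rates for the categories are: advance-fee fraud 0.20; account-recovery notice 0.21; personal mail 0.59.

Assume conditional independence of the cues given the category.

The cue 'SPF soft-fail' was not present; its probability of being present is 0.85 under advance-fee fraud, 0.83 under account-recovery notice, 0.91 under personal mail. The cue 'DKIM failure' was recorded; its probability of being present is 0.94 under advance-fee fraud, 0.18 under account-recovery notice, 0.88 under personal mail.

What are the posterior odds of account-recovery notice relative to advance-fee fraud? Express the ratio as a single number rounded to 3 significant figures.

Unnormalized posterior weight (prior times the cue likelihoods) for each of the two hypotheses (using 1 − P(present | H) for each absent cue):
  account-recovery notice: 0.21 × (1 − 0.83) × 0.18 = 0.006426
  advance-fee fraud: 0.20 × (1 − 0.85) × 0.94 = 0.0282
Odds(account-recovery notice : advance-fee fraud) = 0.006426 / 0.0282 ≈ 0.228.

0.228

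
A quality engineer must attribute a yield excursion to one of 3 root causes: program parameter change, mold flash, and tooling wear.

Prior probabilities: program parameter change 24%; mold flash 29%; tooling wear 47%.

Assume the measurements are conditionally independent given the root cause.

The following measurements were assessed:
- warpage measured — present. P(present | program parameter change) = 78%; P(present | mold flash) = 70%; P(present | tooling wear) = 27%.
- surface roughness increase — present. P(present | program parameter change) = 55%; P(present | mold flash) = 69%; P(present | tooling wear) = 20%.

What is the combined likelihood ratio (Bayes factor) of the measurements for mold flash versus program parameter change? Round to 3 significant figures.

Take the product of per-measurement likelihoods under each hypothesis, then divide.
  mold flash: 0.70 × 0.69 = 0.483
  program parameter change: 0.78 × 0.55 = 0.429
Bayes factor = 0.483 / 0.429 ≈ 1.13

1.13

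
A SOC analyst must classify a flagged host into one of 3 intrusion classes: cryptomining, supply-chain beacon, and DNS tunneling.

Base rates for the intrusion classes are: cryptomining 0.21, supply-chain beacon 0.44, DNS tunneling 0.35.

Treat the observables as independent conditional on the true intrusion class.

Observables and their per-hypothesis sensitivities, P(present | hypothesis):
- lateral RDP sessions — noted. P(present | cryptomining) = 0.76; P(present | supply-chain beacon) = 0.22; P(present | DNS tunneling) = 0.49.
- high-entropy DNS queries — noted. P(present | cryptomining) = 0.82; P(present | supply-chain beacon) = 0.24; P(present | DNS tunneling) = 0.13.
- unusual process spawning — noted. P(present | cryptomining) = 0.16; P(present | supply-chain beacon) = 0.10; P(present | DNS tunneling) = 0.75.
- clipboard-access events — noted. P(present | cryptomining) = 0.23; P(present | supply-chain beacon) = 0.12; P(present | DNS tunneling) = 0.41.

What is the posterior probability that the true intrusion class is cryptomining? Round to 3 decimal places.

0.403

Multiply each prior by the joint likelihood of the observable pattern:
  cryptomining: 0.21 × 0.76 × 0.82 × 0.16 × 0.23 = 0.0048161
  supply-chain beacon: 0.44 × 0.22 × 0.24 × 0.10 × 0.12 = 0.00027878
  DNS tunneling: 0.35 × 0.49 × 0.13 × 0.75 × 0.41 = 0.0068557
Normalizing constant Z = 0.0048161 + 0.00027878 + 0.0068557 = 0.011951.
P(cryptomining | evidence) = 0.0048161 / 0.011951 ≈ 0.403.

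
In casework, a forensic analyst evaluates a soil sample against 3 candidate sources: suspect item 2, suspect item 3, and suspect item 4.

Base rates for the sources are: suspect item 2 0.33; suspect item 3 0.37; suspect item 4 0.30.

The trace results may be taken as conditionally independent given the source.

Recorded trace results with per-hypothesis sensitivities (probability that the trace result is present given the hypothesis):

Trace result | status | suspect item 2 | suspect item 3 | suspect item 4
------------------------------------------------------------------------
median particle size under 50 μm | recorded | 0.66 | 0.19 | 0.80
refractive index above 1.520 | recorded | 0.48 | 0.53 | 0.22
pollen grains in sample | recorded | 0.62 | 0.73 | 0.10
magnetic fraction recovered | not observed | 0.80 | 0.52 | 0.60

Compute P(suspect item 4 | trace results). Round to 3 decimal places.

For each hypothesis, the unnormalized posterior weight is prior × product of the trace result likelihoods (using 1 − P(present | H) for each absent trace result):
  suspect item 2: 0.33 × 0.66 × 0.48 × 0.62 × (1 − 0.80) = 0.012963
  suspect item 3: 0.37 × 0.19 × 0.53 × 0.73 × (1 − 0.52) = 0.013056
  suspect item 4: 0.30 × 0.80 × 0.22 × 0.10 × (1 − 0.60) = 0.002112
Normalizing constant Z = 0.012963 + 0.013056 + 0.002112 = 0.028131.
P(suspect item 4 | evidence) = 0.002112 / 0.028131 ≈ 0.075.

0.075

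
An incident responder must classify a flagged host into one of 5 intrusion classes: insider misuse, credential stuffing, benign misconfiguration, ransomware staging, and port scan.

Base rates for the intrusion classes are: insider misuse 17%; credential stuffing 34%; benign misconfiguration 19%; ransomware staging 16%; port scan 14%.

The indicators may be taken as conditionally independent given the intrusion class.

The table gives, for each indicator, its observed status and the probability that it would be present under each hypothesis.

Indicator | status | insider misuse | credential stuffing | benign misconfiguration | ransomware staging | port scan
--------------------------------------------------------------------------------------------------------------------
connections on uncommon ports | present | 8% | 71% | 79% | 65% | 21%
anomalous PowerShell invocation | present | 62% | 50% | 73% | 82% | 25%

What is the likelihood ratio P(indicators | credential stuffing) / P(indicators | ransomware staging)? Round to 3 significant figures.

Joint likelihood of the indicator pattern under each hypothesis:
  credential stuffing: 0.71 × 0.50 = 0.355
  ransomware staging: 0.65 × 0.82 = 0.533
Bayes factor = 0.355 / 0.533 ≈ 0.666

0.666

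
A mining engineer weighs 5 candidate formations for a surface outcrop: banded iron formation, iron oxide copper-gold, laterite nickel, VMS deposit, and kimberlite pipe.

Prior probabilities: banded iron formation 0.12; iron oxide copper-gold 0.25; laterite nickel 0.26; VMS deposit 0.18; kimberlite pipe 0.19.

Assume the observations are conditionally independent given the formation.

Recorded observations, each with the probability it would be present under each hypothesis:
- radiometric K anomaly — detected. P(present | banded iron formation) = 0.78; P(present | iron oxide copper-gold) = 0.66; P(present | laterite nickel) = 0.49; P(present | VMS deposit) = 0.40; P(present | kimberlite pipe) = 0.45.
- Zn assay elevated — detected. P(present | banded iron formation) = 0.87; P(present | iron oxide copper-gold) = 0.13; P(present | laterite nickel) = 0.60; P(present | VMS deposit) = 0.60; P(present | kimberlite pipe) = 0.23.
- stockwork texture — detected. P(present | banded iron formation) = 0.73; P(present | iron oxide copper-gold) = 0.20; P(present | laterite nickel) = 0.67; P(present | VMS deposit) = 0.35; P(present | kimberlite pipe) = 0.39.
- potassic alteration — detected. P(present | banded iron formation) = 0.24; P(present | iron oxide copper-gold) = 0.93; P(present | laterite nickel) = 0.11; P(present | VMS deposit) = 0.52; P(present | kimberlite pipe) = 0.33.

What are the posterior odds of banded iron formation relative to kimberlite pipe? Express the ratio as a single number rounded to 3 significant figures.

5.64

Unnormalized posterior weight (prior times the observation likelihoods) for each of the two hypotheses:
  banded iron formation: 0.12 × 0.78 × 0.87 × 0.73 × 0.24 = 0.014267
  kimberlite pipe: 0.19 × 0.45 × 0.23 × 0.39 × 0.33 = 0.0025309
Odds(banded iron formation : kimberlite pipe) = 0.014267 / 0.0025309 ≈ 5.64.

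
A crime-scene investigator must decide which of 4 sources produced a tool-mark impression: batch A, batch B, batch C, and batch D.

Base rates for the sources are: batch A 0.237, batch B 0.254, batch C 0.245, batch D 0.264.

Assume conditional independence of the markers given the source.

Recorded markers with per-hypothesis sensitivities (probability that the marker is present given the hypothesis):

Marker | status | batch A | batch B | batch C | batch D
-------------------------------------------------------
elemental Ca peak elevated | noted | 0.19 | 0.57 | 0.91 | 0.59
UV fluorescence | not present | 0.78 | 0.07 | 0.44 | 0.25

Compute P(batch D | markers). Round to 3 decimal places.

0.302

Multiply each prior by the joint likelihood of the marker pattern (using 1 − P(present | H) for each absent marker):
  batch A: 0.237 × 0.19 × (1 − 0.78) = 0.0099066
  batch B: 0.254 × 0.57 × (1 − 0.07) = 0.13465
  batch C: 0.245 × 0.91 × (1 − 0.44) = 0.12485
  batch D: 0.264 × 0.59 × (1 − 0.25) = 0.11682
Marginal likelihood of the evidence = 0.38622.
P(batch D | evidence) = 0.11682 / 0.38622 ≈ 0.302.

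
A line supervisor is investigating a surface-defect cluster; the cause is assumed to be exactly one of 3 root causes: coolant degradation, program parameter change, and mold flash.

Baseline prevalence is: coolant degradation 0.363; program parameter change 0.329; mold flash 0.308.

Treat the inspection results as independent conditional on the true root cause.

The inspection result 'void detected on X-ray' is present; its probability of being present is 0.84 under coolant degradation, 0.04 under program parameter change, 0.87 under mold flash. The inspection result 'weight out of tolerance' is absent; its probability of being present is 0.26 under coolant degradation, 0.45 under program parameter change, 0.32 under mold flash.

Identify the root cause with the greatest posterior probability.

coolant degradation

By Bayes' rule with conditional independence, the unnormalized weight for each hypothesis is prior × ∏ likelihoods (using 1 − P(present | H) for each absent inspection result):
  coolant degradation: 0.363 × 0.84 × (1 − 0.26) = 0.22564
  program parameter change: 0.329 × 0.04 × (1 − 0.45) = 0.007238
  mold flash: 0.308 × 0.87 × (1 − 0.32) = 0.18221
Marginal likelihood of the evidence = 0.41509.
P(coolant degradation | evidence) ≈ 0.22564 / 0.41509 ≈ 0.544
P(program parameter change | evidence) ≈ 0.007238 / 0.41509 ≈ 0.017
P(mold flash | evidence) ≈ 0.18221 / 0.41509 ≈ 0.439
The largest is 0.544, so coolant degradation is most probable.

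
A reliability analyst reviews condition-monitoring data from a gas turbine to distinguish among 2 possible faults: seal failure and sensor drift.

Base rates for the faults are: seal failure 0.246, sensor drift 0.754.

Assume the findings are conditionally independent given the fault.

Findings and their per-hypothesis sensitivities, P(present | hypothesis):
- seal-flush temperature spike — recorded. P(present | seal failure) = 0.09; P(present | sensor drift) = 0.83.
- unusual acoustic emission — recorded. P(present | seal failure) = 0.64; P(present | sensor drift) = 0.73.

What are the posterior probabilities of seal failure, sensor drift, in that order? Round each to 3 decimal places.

0.030, 0.970

For each hypothesis, the unnormalized posterior weight is prior × product of the finding likelihoods:
  seal failure: 0.246 × 0.09 × 0.64 = 0.01417
  sensor drift: 0.754 × 0.83 × 0.73 = 0.45685
Marginal likelihood of the evidence = 0.47102.
P(seal failure | evidence) = 0.01417 / 0.47102 ≈ 0.030
P(sensor drift | evidence) = 0.45685 / 0.47102 ≈ 0.970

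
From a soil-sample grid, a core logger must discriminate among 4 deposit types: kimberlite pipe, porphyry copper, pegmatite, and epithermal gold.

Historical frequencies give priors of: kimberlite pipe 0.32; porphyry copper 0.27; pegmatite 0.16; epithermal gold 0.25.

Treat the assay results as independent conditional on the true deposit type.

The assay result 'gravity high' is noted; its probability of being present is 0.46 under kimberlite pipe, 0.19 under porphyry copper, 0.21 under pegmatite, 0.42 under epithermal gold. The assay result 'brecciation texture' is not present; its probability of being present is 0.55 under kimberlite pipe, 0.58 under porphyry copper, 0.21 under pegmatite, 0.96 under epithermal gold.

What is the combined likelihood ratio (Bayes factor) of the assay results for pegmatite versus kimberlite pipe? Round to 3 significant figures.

Joint likelihood of the assay result pattern under each hypothesis (using 1 − P(present | H) for each absent assay result):
  pegmatite: 0.21 × (1 − 0.21) = 0.1659
  kimberlite pipe: 0.46 × (1 − 0.55) = 0.207
Bayes factor = 0.1659 / 0.207 ≈ 0.801

0.801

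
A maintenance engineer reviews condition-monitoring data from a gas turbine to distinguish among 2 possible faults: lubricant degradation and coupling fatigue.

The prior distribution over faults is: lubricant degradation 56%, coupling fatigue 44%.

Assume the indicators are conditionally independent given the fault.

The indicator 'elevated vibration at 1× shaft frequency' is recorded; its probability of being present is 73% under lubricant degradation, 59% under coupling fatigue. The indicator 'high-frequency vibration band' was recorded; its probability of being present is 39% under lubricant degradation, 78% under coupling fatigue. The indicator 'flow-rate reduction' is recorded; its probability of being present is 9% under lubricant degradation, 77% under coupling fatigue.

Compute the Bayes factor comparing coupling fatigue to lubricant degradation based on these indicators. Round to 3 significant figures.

13.8

Joint likelihood of the indicator pattern under each hypothesis:
  coupling fatigue: 0.59 × 0.78 × 0.77 = 0.35435
  lubricant degradation: 0.73 × 0.39 × 0.09 = 0.025623
Bayes factor = 0.35435 / 0.025623 ≈ 13.8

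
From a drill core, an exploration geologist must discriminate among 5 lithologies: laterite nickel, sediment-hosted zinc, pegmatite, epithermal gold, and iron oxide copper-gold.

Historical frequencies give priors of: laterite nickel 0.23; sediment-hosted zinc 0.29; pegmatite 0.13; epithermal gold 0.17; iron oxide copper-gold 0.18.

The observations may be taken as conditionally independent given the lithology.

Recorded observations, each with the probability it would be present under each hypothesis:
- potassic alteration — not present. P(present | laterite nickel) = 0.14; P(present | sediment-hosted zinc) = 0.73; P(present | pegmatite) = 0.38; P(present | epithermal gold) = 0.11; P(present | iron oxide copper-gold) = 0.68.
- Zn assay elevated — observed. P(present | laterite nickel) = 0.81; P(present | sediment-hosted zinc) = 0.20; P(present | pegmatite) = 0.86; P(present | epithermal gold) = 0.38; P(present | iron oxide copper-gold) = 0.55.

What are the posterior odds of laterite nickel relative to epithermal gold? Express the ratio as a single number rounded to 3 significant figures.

2.79

Unnormalized posterior weight (prior times the observation likelihoods) for each of the two hypotheses (using 1 − P(present | H) for each absent observation):
  laterite nickel: 0.23 × (1 − 0.14) × 0.81 = 0.16022
  epithermal gold: 0.17 × (1 − 0.11) × 0.38 = 0.057494
Posterior odds = 0.16022 / 0.057494 ≈ 2.79.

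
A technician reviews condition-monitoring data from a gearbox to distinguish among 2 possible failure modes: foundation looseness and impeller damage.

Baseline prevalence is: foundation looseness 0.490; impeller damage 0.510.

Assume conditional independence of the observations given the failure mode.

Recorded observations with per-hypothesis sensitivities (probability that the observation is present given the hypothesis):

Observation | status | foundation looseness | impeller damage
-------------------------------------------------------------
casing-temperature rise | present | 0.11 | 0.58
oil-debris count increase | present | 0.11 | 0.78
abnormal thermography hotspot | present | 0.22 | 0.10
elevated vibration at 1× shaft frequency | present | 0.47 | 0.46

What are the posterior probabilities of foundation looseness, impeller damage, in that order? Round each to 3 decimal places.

0.055, 0.945

For each hypothesis, the unnormalized posterior weight is prior × product of the observation likelihoods:
  foundation looseness: 0.490 × 0.11 × 0.11 × 0.22 × 0.47 = 0.00061306
  impeller damage: 0.510 × 0.58 × 0.78 × 0.10 × 0.46 = 0.010613
Normalizing constant Z = 0.00061306 + 0.010613 = 0.011226.
P(foundation looseness | evidence) = 0.00061306 / 0.011226 ≈ 0.055
P(impeller damage | evidence) = 0.010613 / 0.011226 ≈ 0.945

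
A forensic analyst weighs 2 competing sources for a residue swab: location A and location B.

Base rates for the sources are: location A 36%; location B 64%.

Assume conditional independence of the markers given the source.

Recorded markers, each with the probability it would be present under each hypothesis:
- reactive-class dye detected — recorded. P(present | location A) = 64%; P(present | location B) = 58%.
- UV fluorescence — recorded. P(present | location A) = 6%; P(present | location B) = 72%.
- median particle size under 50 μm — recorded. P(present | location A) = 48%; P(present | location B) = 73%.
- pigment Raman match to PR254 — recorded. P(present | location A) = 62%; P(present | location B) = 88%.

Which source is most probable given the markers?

Multiply each prior by the joint likelihood of the marker pattern:
  location A: 0.36 × 0.64 × 0.06 × 0.48 × 0.62 = 0.004114
  location B: 0.64 × 0.58 × 0.72 × 0.73 × 0.88 = 0.17169
Normalizing constant Z = 0.004114 + 0.17169 = 0.1758.
P(location A | evidence) ≈ 0.004114 / 0.1758 ≈ 0.023
P(location B | evidence) ≈ 0.17169 / 0.1758 ≈ 0.977
The largest is 0.977, so location B is most probable.

location B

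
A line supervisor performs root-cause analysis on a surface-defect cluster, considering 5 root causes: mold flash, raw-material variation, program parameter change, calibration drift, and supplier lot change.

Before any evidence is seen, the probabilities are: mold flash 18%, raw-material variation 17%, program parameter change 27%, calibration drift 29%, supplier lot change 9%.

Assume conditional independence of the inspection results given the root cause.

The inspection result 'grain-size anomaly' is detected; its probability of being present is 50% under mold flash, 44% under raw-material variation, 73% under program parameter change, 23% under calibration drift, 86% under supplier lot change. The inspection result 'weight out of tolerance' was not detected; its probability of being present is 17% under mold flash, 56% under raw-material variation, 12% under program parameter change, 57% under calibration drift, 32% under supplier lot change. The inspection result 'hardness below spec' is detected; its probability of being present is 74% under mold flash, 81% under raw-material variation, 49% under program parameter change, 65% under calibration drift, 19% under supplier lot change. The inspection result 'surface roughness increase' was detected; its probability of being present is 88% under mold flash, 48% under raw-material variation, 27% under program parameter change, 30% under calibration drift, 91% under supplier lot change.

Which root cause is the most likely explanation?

For each hypothesis, the unnormalized posterior weight is prior × product of the inspection result likelihoods (using 1 − P(present | H) for each absent inspection result):
  mold flash: 0.18 × 0.50 × (1 − 0.17) × 0.74 × 0.88 = 0.048645
  raw-material variation: 0.17 × 0.44 × (1 − 0.56) × 0.81 × 0.48 = 0.012796
  program parameter change: 0.27 × 0.73 × (1 − 0.12) × 0.49 × 0.27 = 0.022947
  calibration drift: 0.29 × 0.23 × (1 − 0.57) × 0.65 × 0.30 = 0.0055928
  supplier lot change: 0.09 × 0.86 × (1 − 0.32) × 0.19 × 0.91 = 0.0091001
Normalizing constant Z = 0.048645 + 0.012796 + 0.022947 + 0.0055928 + 0.0091001 = 0.099081.
P(mold flash | evidence) ≈ 0.048645 / 0.099081 ≈ 0.491
P(raw-material variation | evidence) ≈ 0.012796 / 0.099081 ≈ 0.129
P(program parameter change | evidence) ≈ 0.022947 / 0.099081 ≈ 0.232
P(calibration drift | evidence) ≈ 0.0055928 / 0.099081 ≈ 0.056
P(supplier lot change | evidence) ≈ 0.0091001 / 0.099081 ≈ 0.092
The largest is 0.491, so mold flash is most probable.

mold flash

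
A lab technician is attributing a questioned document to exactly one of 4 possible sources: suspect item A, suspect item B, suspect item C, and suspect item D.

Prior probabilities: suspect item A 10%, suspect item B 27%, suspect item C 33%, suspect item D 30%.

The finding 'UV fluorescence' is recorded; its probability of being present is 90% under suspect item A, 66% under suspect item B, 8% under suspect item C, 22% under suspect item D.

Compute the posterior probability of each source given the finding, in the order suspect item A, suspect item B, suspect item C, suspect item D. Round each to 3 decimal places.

0.250, 0.494, 0.073, 0.183

By Bayes' rule, the unnormalized weight for each hypothesis is prior × likelihood:
  suspect item A: 0.10 × 0.90 = 0.09
  suspect item B: 0.27 × 0.66 = 0.1782
  suspect item C: 0.33 × 0.08 = 0.0264
  suspect item D: 0.30 × 0.22 = 0.066
Normalizing constant Z = 0.09 + 0.1782 + 0.0264 + 0.066 = 0.3606.
P(suspect item A | evidence) = 0.09 / 0.3606 ≈ 0.250
P(suspect item B | evidence) = 0.1782 / 0.3606 ≈ 0.494
P(suspect item C | evidence) = 0.0264 / 0.3606 ≈ 0.073
P(suspect item D | evidence) = 0.066 / 0.3606 ≈ 0.183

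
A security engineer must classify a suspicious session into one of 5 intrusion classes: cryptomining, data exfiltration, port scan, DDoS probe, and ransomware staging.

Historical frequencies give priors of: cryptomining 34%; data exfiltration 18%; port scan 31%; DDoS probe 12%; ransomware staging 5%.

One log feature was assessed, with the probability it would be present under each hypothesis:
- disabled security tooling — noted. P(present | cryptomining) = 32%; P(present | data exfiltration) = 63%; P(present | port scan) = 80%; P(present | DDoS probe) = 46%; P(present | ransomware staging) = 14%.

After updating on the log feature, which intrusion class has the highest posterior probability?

By Bayes' rule, the unnormalized weight for each hypothesis is prior × likelihood:
  cryptomining: 0.34 × 0.32 = 0.1088
  data exfiltration: 0.18 × 0.63 = 0.1134
  port scan: 0.31 × 0.80 = 0.248
  DDoS probe: 0.12 × 0.46 = 0.0552
  ransomware staging: 0.05 × 0.14 = 0.007
Normalizing constant Z = 0.1088 + 0.1134 + 0.248 + 0.0552 + 0.007 = 0.5324.
P(cryptomining | evidence) ≈ 0.1088 / 0.5324 ≈ 0.204
P(data exfiltration | evidence) ≈ 0.1134 / 0.5324 ≈ 0.213
P(port scan | evidence) ≈ 0.248 / 0.5324 ≈ 0.466
P(DDoS probe | evidence) ≈ 0.0552 / 0.5324 ≈ 0.104
P(ransomware staging | evidence) ≈ 0.007 / 0.5324 ≈ 0.013
The largest is 0.466, so port scan is most probable.

port scan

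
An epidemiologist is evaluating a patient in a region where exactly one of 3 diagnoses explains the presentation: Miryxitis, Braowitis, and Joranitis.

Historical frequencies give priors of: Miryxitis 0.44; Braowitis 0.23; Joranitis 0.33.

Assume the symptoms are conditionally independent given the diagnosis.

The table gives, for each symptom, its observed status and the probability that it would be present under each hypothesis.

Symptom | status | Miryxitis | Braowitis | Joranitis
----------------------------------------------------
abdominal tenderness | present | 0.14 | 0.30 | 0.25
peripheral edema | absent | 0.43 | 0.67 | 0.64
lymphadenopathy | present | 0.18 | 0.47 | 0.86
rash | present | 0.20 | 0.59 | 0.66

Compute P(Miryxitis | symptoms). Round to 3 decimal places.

Multiply each prior by the joint likelihood of the symptom pattern (using 1 − P(present | H) for each absent symptom):
  Miryxitis: 0.44 × 0.14 × (1 − 0.43) × 0.18 × 0.20 = 0.001264
  Braowitis: 0.23 × 0.30 × (1 − 0.67) × 0.47 × 0.59 = 0.0063141
  Joranitis: 0.33 × 0.25 × (1 − 0.64) × 0.86 × 0.66 = 0.016858
Normalizing constant Z = 0.001264 + 0.0063141 + 0.016858 = 0.024436.
P(Miryxitis | evidence) = 0.001264 / 0.024436 ≈ 0.052.

0.052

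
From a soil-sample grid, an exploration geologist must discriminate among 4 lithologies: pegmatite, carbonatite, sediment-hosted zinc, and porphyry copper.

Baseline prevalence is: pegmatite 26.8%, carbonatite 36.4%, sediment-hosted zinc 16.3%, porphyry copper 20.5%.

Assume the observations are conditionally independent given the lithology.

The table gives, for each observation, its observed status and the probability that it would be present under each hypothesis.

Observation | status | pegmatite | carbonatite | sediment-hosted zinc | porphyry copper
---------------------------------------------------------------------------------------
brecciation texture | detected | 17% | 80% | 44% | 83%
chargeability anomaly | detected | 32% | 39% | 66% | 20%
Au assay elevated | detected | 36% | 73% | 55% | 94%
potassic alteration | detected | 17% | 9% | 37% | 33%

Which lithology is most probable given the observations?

porphyry copper

For each hypothesis, the unnormalized posterior weight is prior × product of the observation likelihoods:
  pegmatite: 0.268 × 0.17 × 0.32 × 0.36 × 0.17 = 0.00089225
  carbonatite: 0.364 × 0.80 × 0.39 × 0.73 × 0.09 = 0.0074614
  sediment-hosted zinc: 0.163 × 0.44 × 0.66 × 0.55 × 0.37 = 0.0096327
  porphyry copper: 0.205 × 0.83 × 0.20 × 0.94 × 0.33 = 0.010556
Normalizing constant Z = 0.00089225 + 0.0074614 + 0.0096327 + 0.010556 = 0.028542.
P(pegmatite | evidence) ≈ 0.00089225 / 0.028542 ≈ 0.031
P(carbonatite | evidence) ≈ 0.0074614 / 0.028542 ≈ 0.261
P(sediment-hosted zinc | evidence) ≈ 0.0096327 / 0.028542 ≈ 0.337
P(porphyry copper | evidence) ≈ 0.010556 / 0.028542 ≈ 0.370
The largest is 0.370, so porphyry copper is most probable.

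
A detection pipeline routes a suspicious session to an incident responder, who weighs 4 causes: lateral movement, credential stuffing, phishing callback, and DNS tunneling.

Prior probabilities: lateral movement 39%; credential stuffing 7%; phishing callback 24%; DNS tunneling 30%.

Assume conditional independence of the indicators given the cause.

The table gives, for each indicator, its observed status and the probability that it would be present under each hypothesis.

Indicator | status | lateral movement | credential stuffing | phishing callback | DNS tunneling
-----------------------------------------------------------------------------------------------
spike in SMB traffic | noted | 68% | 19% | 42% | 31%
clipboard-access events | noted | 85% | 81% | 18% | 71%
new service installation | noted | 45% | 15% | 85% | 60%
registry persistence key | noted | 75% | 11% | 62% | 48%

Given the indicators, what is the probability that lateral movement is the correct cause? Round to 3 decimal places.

Multiply each prior by the joint likelihood of the indicator pattern:
  lateral movement: 0.39 × 0.68 × 0.85 × 0.45 × 0.75 = 0.076079
  credential stuffing: 0.07 × 0.19 × 0.81 × 0.15 × 0.11 = 0.00017775
  phishing callback: 0.24 × 0.42 × 0.18 × 0.85 × 0.62 = 0.0095619
  DNS tunneling: 0.30 × 0.31 × 0.71 × 0.60 × 0.48 = 0.019017
Marginal likelihood of the evidence = 0.10484.
P(lateral movement | evidence) = 0.076079 / 0.10484 ≈ 0.726.

0.726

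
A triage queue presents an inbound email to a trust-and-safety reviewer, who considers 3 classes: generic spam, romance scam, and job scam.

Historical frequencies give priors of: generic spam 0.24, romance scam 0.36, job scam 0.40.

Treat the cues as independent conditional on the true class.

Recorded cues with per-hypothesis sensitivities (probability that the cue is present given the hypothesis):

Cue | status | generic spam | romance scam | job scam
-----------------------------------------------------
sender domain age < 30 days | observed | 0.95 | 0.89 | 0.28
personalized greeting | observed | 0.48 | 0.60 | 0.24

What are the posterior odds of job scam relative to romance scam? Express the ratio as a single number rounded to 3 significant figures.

The normalizing constant cancels in an odds ratio, so compute prior × likelihood for the two hypotheses only:
  job scam: 0.40 × 0.28 × 0.24 = 0.02688
  romance scam: 0.36 × 0.89 × 0.60 = 0.19224
Odds(job scam : romance scam) = 0.02688 / 0.19224 ≈ 0.140.

0.140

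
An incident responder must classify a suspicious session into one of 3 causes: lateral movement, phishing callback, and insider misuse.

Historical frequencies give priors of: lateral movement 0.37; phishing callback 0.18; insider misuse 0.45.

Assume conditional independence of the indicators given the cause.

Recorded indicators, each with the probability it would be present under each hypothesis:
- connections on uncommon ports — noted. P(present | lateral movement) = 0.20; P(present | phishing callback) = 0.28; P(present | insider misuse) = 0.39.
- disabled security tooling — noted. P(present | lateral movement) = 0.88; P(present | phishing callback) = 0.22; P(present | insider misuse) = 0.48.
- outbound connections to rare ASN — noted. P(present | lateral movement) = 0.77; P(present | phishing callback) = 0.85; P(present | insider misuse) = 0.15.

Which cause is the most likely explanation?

lateral movement

For each hypothesis, the unnormalized posterior weight is prior × product of the indicator likelihoods:
  lateral movement: 0.37 × 0.20 × 0.88 × 0.77 = 0.050142
  phishing callback: 0.18 × 0.28 × 0.22 × 0.85 = 0.0094248
  insider misuse: 0.45 × 0.39 × 0.48 × 0.15 = 0.012636
The unnormalized weights sum to 0.072203.
P(lateral movement | evidence) ≈ 0.050142 / 0.072203 ≈ 0.694
P(phishing callback | evidence) ≈ 0.0094248 / 0.072203 ≈ 0.131
P(insider misuse | evidence) ≈ 0.012636 / 0.072203 ≈ 0.175
The largest is 0.694, so lateral movement is most probable.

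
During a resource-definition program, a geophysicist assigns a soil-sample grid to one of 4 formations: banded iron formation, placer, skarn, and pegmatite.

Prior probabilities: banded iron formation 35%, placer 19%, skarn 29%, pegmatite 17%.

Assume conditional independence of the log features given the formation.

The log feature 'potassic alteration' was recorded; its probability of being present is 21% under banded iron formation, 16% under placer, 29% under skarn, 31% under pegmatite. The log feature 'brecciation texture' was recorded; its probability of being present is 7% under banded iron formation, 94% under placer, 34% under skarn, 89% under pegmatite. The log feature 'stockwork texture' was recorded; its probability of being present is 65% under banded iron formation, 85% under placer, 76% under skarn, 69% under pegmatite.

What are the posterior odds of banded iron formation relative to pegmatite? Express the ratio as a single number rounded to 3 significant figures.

0.103

Unnormalized posterior weight (prior times the log feature likelihoods) for each of the two hypotheses:
  banded iron formation: 0.35 × 0.21 × 0.07 × 0.65 = 0.0033443
  pegmatite: 0.17 × 0.31 × 0.89 × 0.69 = 0.032363
Odds(banded iron formation : pegmatite) = 0.0033443 / 0.032363 ≈ 0.103.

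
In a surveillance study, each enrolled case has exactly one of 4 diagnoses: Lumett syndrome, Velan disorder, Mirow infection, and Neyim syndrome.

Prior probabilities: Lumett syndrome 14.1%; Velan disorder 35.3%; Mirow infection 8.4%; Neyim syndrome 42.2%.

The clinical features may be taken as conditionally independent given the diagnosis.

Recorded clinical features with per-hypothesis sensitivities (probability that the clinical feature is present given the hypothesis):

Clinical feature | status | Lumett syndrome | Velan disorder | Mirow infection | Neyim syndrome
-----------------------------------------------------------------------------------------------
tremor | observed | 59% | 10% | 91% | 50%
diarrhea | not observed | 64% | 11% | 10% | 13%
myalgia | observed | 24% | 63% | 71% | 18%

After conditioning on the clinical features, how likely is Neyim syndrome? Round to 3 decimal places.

0.304

For each hypothesis, the unnormalized posterior weight is prior × product of the clinical feature likelihoods (using 1 − P(present | H) for each absent clinical feature):
  Lumett syndrome: 0.141 × 0.59 × (1 − 0.64) × 0.24 = 0.0071876
  Velan disorder: 0.353 × 0.10 × (1 − 0.11) × 0.63 = 0.019793
  Mirow infection: 0.084 × 0.91 × (1 − 0.10) × 0.71 = 0.048845
  Neyim syndrome: 0.422 × 0.50 × (1 − 0.13) × 0.18 = 0.033043
The unnormalized weights sum to 0.10887.
P(Neyim syndrome | evidence) = 0.033043 / 0.10887 ≈ 0.304.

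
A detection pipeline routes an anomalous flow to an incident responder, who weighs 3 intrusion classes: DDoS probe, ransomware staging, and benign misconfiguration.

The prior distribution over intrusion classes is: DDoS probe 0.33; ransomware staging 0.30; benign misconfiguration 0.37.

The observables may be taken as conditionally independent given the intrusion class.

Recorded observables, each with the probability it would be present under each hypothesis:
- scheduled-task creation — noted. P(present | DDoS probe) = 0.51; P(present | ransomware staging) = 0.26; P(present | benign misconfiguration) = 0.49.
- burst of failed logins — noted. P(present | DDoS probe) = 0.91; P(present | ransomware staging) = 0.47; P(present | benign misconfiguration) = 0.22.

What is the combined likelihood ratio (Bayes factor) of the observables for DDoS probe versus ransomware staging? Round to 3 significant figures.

3.80

Joint likelihood of the observable pattern under each hypothesis:
  DDoS probe: 0.51 × 0.91 = 0.4641
  ransomware staging: 0.26 × 0.47 = 0.1222
Bayes factor = 0.4641 / 0.1222 ≈ 3.80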